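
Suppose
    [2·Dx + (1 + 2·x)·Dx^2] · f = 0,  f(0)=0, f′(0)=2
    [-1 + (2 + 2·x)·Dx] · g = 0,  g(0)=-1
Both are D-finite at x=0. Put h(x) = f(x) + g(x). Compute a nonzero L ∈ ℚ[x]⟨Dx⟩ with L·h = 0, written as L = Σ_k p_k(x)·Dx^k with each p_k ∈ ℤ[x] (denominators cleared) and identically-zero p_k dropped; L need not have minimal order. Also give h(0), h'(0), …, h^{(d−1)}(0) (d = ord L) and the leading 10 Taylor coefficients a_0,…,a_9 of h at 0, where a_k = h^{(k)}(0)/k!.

L = (10 + 4·x)·Dx + (29 + 52·x + 20·x^2)·Dx^2 + (6 + 22·x + 24·x^2 + 8·x^3)·Dx^3  (order 3).
h: a_k = -1, 3/2, -15/8, 125/48, -507/128, 8157/1280, -32705/3072, 261913/14336, -1048147/32768, 33547997/589824, …
ICs: h(0) = -1, h′(0) = 3/2, h′′(0) = -15/4.

f: a_k = 0, 2, -2, 8/3, -4, 32/5, -32/3, 128/7, -32, 512/9, …
g: a_k = -1, -1/2, 1/8, -1/16, 5/128, -7/256, 21/1024, -33/2048, 429/32768, -715/65536, …
L₀ := lclm(L_f,L_g); ord L₀ ≤ 2+1.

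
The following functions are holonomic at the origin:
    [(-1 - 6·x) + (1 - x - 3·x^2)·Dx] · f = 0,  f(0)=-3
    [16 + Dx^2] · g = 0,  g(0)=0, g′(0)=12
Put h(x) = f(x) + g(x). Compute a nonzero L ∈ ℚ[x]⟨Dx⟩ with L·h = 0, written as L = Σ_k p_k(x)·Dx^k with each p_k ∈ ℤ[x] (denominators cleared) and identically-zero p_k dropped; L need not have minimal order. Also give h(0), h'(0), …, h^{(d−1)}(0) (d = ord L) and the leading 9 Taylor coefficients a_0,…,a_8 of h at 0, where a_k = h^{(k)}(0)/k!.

L = (464 + 2816·x + 416·x^2 + 2112·x^3 + 5760·x^4 + 6912·x^5) + (-192 + 304·x + 672·x^2 - 1312·x^3 - 1008·x^4 + 3456·x^5 + 3456·x^6)·Dx + (29 + 176·x + 26·x^2 + 132·x^3 + 360·x^4 + 432·x^5)·Dx^2 + (-12 + 19·x + 42·x^2 - 82·x^3 - 63·x^4 + 216·x^5 + 216·x^6)·Dx^3  (order 3).
h: a_k = -3, 9, -12, -53, -57, -472/5, -291, -69379/105, -1524, …
ICs: h(0) = -3, h′(0) = 9, h′′(0) = -24.

f: a_k = -3, -3, -12, -21, -57, -120, -291, -651, -1524, …
g: a_k = 0, 12, 0, -32, 0, 128/5, 0, -1024/105, 0, …
f+g: L₀ = lclm(L_f,L_g), ord ≤ 1+2.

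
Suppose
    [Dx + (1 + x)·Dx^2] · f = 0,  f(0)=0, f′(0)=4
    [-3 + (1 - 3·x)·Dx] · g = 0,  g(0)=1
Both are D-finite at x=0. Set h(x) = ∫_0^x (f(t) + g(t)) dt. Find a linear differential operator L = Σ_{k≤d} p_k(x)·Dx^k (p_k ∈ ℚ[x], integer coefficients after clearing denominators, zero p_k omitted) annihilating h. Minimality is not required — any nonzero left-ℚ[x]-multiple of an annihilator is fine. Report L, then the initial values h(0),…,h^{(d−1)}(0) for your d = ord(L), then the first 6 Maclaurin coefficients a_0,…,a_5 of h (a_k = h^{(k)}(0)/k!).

f: a_k = 0, 4, -2, 4/3, -1, 4/5, …
g: a_k = 1, 3, 9, 27, 81, 243, …
L₀ := lclm(L_f,L_g); ord L₀ ≤ 2+1.
h=∫₀ˣh₀: take L = L₀·Dx.
L = (-66 - 18·x)·Dx^2 + (-52 - 120·x - 36·x^2)·Dx^3 + (7 - 11·x - 27·x^2 - 9·x^3)·Dx^4  (order 4).
h: a_k = 0, 1, 7/2, 7/3, 85/12, 16, …
ICs: h(0) = 0, h′(0) = 1, h′′(0) = 7, h′′′(0) = 14.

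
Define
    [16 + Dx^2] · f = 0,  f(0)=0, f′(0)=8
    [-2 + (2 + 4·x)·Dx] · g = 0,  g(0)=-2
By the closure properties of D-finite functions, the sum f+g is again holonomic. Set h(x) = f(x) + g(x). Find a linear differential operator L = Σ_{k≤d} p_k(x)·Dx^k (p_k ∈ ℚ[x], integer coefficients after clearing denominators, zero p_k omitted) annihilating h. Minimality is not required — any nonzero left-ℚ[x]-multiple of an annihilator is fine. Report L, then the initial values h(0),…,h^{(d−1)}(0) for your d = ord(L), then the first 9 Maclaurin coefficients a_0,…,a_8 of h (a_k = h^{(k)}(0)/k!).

f: a_k = 0, 8, 0, -64/3, 0, 256/15, 0, -2048/315, 0, …
g: a_k = -2, -2, 1, -1, 5/4, -7/4, 21/8, -33/8, 429/64, …
f+g: L₀ = lclm(L_f,L_g), ord ≤ 2+1.
L = (-304 - 1024·x - 1024·x^2) + (240 + 1504·x + 3072·x^2 + 2048·x^3)·Dx + (-19 - 64·x - 64·x^2)·Dx^2 + (15 + 94·x + 192·x^2 + 128·x^3)·Dx^3  (order 3).
h: a_k = -2, 6, 1, -67/3, 5/4, 919/60, 21/8, -26779/2520, 429/64, …
ICs: h(0) = -2, h′(0) = 6, h′′(0) = 2.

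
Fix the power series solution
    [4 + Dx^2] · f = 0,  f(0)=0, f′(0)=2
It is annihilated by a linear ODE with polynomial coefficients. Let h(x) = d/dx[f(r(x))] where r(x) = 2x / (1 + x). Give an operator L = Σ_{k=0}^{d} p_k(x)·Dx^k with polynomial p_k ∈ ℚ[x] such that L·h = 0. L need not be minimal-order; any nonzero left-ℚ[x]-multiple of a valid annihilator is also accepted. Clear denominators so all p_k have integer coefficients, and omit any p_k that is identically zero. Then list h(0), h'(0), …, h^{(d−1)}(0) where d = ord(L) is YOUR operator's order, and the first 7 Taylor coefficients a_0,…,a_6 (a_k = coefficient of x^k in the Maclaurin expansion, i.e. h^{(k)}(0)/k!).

L = (22 + 12·x + 6·x^2) + (6 + 18·x + 18·x^2 + 6·x^3)·Dx + (1 + 4·x + 6·x^2 + 4·x^3 + x^4)·Dx^2  (order 2).
h: a_k = 4, -8, -20, 112, -772/3, 360, -9844/45, …
ICs: h(0) = 4, h′(0) = -8.

f: a_k = 0, 2, 0, -4/3, 0, 4/15, 0, …
f∘r: x↦r, Dx↦Dx/r' in L_f ⇒ L₀.
Differentiate: ansatz ord ≤ ord L₀ ⇒ L.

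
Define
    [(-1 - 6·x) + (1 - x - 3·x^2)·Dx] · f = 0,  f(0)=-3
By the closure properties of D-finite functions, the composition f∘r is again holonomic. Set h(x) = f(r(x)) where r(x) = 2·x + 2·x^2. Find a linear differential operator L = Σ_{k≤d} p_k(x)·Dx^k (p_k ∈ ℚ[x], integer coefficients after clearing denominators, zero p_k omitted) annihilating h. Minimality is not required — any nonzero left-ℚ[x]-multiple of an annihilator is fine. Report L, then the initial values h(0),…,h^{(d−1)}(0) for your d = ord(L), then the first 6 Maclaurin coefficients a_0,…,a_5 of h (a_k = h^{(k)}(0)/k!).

f: a_k = -3, -3, -12, -21, -57, -120, …
Substitute x→r, Dx→(1/r')Dx; clear ⇒ L₀.
L = (2 + 28·x + 72·x^2 + 48·x^3) + (-1 + 2·x + 14·x^2 + 24·x^3 + 12·x^4)·Dx  (order 1).
h: a_k = -3, -6, -54, -264, -1464, -7992, …
ICs: h(0) = -3.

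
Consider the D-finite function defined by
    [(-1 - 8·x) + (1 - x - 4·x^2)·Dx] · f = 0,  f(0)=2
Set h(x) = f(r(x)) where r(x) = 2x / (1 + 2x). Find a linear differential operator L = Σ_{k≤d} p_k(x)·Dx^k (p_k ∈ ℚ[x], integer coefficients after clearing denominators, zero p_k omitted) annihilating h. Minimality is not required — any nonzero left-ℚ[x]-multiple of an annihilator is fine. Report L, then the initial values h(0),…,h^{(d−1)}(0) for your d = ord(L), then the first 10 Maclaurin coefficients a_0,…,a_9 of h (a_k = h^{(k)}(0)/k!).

f: a_k = 2, 2, 10, 18, 58, 130, 362, 882, 2330, 5858, …
Substitute x→r, Dx→(1/r')Dx; clear ⇒ L₀.
L = (2 + 36·x) + (-1 - 4·x + 12·x^2 + 32·x^3)·Dx  (order 1).
h: a_k = 2, 4, 32, 0, 512, -1024, 10240, -36864, 237568, -1064960, …
ICs: h(0) = 2.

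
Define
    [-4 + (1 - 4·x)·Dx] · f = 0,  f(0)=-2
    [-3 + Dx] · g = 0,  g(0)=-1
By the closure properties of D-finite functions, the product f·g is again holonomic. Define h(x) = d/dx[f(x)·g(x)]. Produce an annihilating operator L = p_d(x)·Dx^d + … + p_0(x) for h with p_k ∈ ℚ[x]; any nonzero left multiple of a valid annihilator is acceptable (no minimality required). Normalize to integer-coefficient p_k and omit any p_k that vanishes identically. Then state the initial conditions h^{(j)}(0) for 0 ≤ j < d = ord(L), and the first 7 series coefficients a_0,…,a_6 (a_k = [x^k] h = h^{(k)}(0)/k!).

L = (65 - 168·x + 144·x^2) + (-7 + 40·x - 48·x^2)·Dx  (order 1).
h: a_k = 14, 130, 807, 4331, 86701/4, 2081067/20, 3884707/8, …
ICs: h(0) = 14.

f: a_k = -2, -8, -32, -128, -512, -2048, -8192, …
g: a_k = -1, -3, -9/2, -9/2, -27/8, -81/40, -81/80, …
Sym-product of L_f,L_g gives L₀ (≤ ord 1).
Differentiate: ansatz ord ≤ ord L₀ ⇒ L.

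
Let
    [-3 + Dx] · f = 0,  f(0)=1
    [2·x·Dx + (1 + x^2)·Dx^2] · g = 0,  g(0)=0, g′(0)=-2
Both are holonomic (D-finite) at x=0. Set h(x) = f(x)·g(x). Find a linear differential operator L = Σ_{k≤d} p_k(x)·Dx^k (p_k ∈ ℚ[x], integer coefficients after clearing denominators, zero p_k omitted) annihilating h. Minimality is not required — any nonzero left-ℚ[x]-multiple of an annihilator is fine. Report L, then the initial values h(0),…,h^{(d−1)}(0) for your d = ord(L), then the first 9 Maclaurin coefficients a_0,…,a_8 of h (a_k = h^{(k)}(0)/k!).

f: a_k = 1, 3, 9/2, 9/2, 27/8, 81/40, 81/80, 243/560, 729/4480, …
g: a_k = 0, -2, 0, 2/3, 0, -2/5, 0, 2/7, 0, …
Sym-product of L_f,L_g gives L₀ (≤ ord 2).
L = (9 - 6·x + 9·x^2) + (-6 + 2·x - 6·x^2)·Dx + (1 + x^2)·Dx^2  (order 2).
h: a_k = 0, -2, -6, -25/3, -7, -83/20, -9/4, -361/280, -129/280, …
ICs: h(0) = 0, h′(0) = -2.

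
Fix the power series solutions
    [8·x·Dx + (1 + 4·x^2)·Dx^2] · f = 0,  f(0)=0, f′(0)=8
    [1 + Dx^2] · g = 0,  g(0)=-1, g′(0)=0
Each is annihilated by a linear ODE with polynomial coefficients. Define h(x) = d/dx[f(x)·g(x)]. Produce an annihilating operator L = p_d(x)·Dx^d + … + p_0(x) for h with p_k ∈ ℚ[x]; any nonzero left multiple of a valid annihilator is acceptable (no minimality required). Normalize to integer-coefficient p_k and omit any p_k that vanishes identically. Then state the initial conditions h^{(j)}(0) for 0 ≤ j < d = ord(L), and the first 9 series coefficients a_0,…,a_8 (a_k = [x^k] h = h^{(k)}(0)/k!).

L = (3893 + 34584·x^2 + 286832·x^4 + 57600·x^6 + 768·x^8 - 10240·x^10 + 4096·x^12) + (2192·x + 44864·x^3 + 156160·x^5 + 51200·x^7 + 20480·x^9 + 16384·x^11)·Dx + (3978 + 36208·x^2 + 296160·x^4 + 76288·x^6 + 9728·x^8 - 4096·x^10 + 8192·x^12)·Dx^2 + (2192·x + 44864·x^3 + 156160·x^5 + 51200·x^7 + 20480·x^9 + 16384·x^11)·Dx^3 + (85 + 1624·x^2 + 9328·x^4 + 18688·x^6 + 8960·x^8 + 6144·x^10 + 4096·x^12)·Dx^4  (order 4).
h: a_k = -8, 0, 44, 0, -469/3, 0, 54431/90, 0, -801991/336, …
ICs: h(0) = -8, h′(0) = 0, h′′(0) = 88, h′′′(0) = 0.

f: a_k = 0, 8, 0, -32/3, 0, 128/5, 0, -512/7, 0, …
g: a_k = -1, 0, 1/2, 0, -1/24, 0, 1/720, 0, -1/40320, …
Sym-product of L_f,L_g gives L₀ (≤ ord 4).
h=h₀': d/dx-closure on L₀ ⇒ L.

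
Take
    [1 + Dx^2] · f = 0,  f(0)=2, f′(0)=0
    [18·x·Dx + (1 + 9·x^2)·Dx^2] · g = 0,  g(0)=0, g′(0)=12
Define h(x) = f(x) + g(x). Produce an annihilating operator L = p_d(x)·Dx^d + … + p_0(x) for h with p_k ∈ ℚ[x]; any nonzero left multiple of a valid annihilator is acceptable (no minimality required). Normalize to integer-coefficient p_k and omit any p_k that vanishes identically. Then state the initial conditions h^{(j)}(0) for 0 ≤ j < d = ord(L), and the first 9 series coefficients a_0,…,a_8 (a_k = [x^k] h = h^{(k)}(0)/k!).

f: a_k = 2, 0, -1, 0, 1/12, 0, -1/360, 0, 1/20160, …
g: a_k = 0, 12, 0, -36, 0, 972/5, 0, -8748/7, 0, …
Weyl lclm of L_f,L_g ⇒ L₀ (ord ≤ 4).
L = (-1926·x + 17820·x^3 + 1458·x^5)·Dx + (-17 + 351·x^2 + 4617·x^4 + 729·x^6)·Dx^2 + (-1926·x + 17820·x^3 + 1458·x^5)·Dx^3 + (-17 + 351·x^2 + 4617·x^4 + 729·x^6)·Dx^4  (order 4).
h: a_k = 2, 12, -1, -36, 1/12, 972/5, -1/360, -8748/7, 1/20160, …
ICs: h(0) = 2, h′(0) = 12, h′′(0) = -2, h′′′(0) = -216.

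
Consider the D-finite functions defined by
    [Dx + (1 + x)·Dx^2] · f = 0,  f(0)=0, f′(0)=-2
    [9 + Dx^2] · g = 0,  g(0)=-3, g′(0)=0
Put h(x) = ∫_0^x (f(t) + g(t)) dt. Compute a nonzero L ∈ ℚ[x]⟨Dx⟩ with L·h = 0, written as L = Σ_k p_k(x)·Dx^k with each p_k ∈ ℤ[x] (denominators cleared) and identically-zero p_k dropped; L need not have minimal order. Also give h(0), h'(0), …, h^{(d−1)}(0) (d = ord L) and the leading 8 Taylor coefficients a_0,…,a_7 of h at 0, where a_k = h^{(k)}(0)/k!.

L = (135 + 162·x + 81·x^2)·Dx^2 + (99 + 261·x + 243·x^2 + 81·x^3)·Dx^3 + (15 + 18·x + 9·x^2)·Dx^4 + (11 + 29·x + 27·x^2 + 9·x^3)·Dx^5  (order 5).
h: a_k = 0, -3, -1, 29/6, -1/6, -77/40, -1/15, 809/1680, …
ICs: h(0) = 0, h′(0) = -3, h′′(0) = -2, h′′′(0) = 29, h′′′′(0) = -4.

f: a_k = 0, -2, 1, -2/3, 1/2, -2/5, 1/3, -2/7, …
g: a_k = -3, 0, 27/2, 0, -81/8, 0, 243/80, 0, …
f+g: L₀ = lclm(L_f,L_g), ord ≤ 2+2.
Integrate: L := L₀·Dx.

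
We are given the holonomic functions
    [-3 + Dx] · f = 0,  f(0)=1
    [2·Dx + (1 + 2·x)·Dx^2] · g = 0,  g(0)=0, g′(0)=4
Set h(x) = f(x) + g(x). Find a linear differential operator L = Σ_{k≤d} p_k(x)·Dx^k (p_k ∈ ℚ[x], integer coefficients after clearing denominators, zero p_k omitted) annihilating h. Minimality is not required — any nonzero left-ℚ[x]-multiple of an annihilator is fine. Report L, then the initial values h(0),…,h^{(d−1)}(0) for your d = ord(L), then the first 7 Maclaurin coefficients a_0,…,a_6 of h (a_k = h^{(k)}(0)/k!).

L = (-42 - 36·x)·Dx + (-1 - 36·x - 36·x^2)·Dx^2 + (5 + 16·x + 12·x^2)·Dx^3  (order 3).
h: a_k = 1, 7, 1/2, 59/6, -37/8, 593/40, -4877/240, …
ICs: h(0) = 1, h′(0) = 7, h′′(0) = 1.

f: a_k = 1, 3, 9/2, 9/2, 27/8, 81/40, 81/80, …
g: a_k = 0, 4, -4, 16/3, -8, 64/5, -64/3, …
h₀=f+g: left-lcm gives L₀, ord ≤ 3.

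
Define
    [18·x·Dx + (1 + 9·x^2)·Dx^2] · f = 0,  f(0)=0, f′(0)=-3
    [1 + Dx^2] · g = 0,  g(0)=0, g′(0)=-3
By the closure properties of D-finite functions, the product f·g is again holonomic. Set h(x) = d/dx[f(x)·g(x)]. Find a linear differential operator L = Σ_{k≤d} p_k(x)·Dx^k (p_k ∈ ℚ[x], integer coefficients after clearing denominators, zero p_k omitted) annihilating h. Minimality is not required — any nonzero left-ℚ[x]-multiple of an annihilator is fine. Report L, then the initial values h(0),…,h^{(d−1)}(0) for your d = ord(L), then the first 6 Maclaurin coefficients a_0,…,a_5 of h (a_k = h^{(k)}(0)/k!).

L = (38998 + 738774·x^2 + 15162957·x^4 + 3032640·x^6 - 78732·x^8 - 1771470·x^10 + 531441·x^12) + (20772·x + 1033884·x^3 + 7902360·x^5 + 2624400·x^7 + 1180980·x^9 + 2125764·x^11)·Dx + (39368 + 755028·x^2 + 15369750·x^4 + 3887028·x^6 + 314928·x^8 - 1417176·x^10 + 1062882·x^12)·Dx^2 + (20772·x + 1033884·x^3 + 7902360·x^5 + 2624400·x^7 + 1180980·x^9 + 2125764·x^11)·Dx^3 + (370 + 16254·x^2 + 206793·x^4 + 854388·x^6 + 393660·x^8 + 354294·x^10 + 531441·x^12)·Dx^4  (order 4).
h: a_k = 0, 18, 0, -114, 0, 3609/4, …
ICs: h(0) = 0, h′(0) = 18, h′′(0) = 0, h′′′(0) = -684.

f: a_k = 0, -3, 0, 9, 0, -243/5, …
g: a_k = 0, -3, 0, 1/2, 0, -1/40, …
Product ⇒ symmetric product L₀, ord ≤ 4.
Differentiate: ansatz ord ≤ ord L₀ ⇒ L.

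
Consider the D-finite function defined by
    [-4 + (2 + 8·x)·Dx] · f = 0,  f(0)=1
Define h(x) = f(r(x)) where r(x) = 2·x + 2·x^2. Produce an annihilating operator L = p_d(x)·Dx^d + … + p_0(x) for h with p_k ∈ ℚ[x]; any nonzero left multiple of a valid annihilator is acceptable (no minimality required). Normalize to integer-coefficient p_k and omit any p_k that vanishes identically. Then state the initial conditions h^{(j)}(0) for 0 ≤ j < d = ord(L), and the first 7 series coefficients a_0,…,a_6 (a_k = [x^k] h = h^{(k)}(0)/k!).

f: a_k = 1, 2, -2, 4, -10, 28, -84, …
h₀=f(r): pull back L_f along r ⇒ L₀.
L = (-4 - 8·x) + (1 + 8·x + 8·x^2)·Dx  (order 1).
h: a_k = 1, 4, -4, 16, -72, 352, -1824, …
ICs: h(0) = 1.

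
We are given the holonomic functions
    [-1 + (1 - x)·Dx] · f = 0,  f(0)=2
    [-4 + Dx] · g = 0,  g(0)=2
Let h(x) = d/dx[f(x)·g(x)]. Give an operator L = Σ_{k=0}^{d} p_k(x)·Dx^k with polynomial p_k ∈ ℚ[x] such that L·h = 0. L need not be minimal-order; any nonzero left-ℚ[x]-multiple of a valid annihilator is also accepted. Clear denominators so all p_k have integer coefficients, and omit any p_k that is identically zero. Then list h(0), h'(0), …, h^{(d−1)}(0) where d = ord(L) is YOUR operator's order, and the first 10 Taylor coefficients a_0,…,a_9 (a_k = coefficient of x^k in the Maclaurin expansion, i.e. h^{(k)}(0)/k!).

L = (26 - 40·x + 16·x^2) + (-5 + 9·x - 4·x^2)·Dx  (order 1).
h: a_k = 20, 104, 284, 1648/3, 2572/3, 3496/3, 65276/45, 538592/315, 614108/315, 6173848/2835, …
ICs: h(0) = 20.

f: a_k = 2, 2, 2, 2, 2, 2, 2, 2, 2, 2, …
g: a_k = 2, 8, 16, 64/3, 64/3, 256/15, 512/45, 2048/315, 1024/315, 4096/2835, …
Sym-product of L_f,L_g gives L₀ (≤ ord 1).
h=h₀': d/dx-closure on L₀ ⇒ L.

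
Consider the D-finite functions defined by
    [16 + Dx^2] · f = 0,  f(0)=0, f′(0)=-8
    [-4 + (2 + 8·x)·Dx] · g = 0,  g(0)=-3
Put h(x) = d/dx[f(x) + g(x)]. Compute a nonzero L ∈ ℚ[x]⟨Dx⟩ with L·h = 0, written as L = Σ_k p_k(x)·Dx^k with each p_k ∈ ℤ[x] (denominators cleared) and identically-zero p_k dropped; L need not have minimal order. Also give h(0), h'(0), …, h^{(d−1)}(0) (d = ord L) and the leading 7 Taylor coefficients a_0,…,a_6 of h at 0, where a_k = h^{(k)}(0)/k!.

L = (-608 - 1024·x - 2048·x^2) + (-112 - 960·x - 3072·x^2 - 4096·x^3)·Dx + (-38 - 64·x - 128·x^2)·Dx^2 + (-7 - 60·x - 192·x^2 - 256·x^3)·Dx^3  (order 3).
h: a_k = -14, 12, 28, 120, -1516/3, 1512, -247432/45, …
ICs: h(0) = -14, h′(0) = 12, h′′(0) = 56.

f: a_k = 0, -8, 0, 64/3, 0, -256/15, 0, …
g: a_k = -3, -6, 6, -12, 30, -84, 252, …
L₀ := lclm(L_f,L_g); ord L₀ ≤ 2+1.
Differentiate: ansatz ord ≤ ord L₀ ⇒ L.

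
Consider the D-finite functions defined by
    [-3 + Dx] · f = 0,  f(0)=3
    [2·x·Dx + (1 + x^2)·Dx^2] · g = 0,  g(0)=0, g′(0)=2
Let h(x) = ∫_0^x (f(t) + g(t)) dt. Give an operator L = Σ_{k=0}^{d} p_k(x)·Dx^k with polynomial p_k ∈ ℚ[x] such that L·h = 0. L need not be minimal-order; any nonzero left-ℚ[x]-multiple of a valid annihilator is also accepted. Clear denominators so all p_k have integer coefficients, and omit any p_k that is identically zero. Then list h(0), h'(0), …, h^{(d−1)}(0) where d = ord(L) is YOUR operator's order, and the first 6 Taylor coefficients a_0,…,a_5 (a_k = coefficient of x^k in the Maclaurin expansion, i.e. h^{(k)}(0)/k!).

f: a_k = 3, 9, 27/2, 27/2, 81/8, 243/40, …
g: a_k = 0, 2, 0, -2/3, 0, 2/5, …
f+g: L₀ = lclm(L_f,L_g), ord ≤ 1+2.
h=∫h₀ ⇒ L = L₀·Dx.
L = (6 - 18·x - 18·x^2 - 18·x^3)·Dx^2 + (-11 - 12·x^2 - 9·x^4)·Dx^3 + (3 + 2·x + 6·x^2 + 2·x^3 + 3·x^4)·Dx^4  (order 4).
h: a_k = 0, 3, 11/2, 9/2, 77/24, 81/40, …
ICs: h(0) = 0, h′(0) = 3, h′′(0) = 11, h′′′(0) = 27.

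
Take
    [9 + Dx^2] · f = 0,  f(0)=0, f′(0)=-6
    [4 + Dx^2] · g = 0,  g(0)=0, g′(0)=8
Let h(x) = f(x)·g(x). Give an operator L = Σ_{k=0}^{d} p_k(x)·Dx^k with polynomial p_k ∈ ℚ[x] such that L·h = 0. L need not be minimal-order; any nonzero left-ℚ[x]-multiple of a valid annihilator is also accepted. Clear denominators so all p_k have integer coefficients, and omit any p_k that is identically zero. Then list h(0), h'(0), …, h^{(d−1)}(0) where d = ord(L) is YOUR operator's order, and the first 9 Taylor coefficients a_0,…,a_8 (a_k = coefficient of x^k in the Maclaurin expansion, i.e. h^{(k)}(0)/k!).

f: a_k = 0, -6, 0, 9, 0, -81/20, 0, 243/280, 0, …
g: a_k = 0, 8, 0, -16/3, 0, 16/15, 0, -32/315, 0, …
Sym-product of L_f,L_g gives L₀ (≤ ord 4).
L = 25 + 26·Dx^2 + Dx^4  (order 4).
h: a_k = 0, 0, -48, 0, 104, 0, -434/5, 0, 4069/105, …
ICs: h(0) = 0, h′(0) = 0, h′′(0) = -96, h′′′(0) = 0.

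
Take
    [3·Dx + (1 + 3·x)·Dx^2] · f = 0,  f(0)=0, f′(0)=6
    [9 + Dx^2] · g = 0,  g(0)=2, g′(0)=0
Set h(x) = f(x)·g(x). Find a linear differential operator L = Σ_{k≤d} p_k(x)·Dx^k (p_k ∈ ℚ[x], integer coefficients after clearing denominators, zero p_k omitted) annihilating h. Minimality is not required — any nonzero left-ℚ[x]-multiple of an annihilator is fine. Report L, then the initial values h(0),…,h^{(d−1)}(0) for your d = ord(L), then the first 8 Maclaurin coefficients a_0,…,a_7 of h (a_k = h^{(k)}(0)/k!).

L = (-81 + 486·x + 4617·x^2 + 11664·x^3 + 8748·x^4) + (36 + 540·x + 1944·x^2 + 1944·x^3)·Dx + (180·x + 1134·x^2 + 2592·x^3 + 1944·x^4)·Dx^2 + (4 + 60·x + 216·x^2 + 216·x^3)·Dx^3 + (1 + 14·x + 69·x^2 + 144·x^3 + 108·x^4)·Dx^4  (order 4).
h: a_k = 0, 12, -18, -18, 0, 729/10, -729/4, 67797/140, …
ICs: h(0) = 0, h′(0) = 12, h′′(0) = -36, h′′′(0) = -108.

f: a_k = 0, 6, -9, 18, -81/2, 486/5, -243, 4374/7, …
g: a_k = 2, 0, -9, 0, 27/4, 0, -81/40, 0, …
Sym-product of L_f,L_g gives L₀ (≤ ord 4).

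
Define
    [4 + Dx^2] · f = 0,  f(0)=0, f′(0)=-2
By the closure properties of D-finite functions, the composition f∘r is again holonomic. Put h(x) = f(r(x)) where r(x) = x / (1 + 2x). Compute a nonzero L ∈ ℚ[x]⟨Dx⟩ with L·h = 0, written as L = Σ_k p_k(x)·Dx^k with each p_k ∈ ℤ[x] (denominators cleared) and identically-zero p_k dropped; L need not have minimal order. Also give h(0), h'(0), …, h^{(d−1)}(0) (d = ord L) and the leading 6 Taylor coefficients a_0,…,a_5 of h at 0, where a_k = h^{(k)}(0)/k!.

f: a_k = 0, -2, 0, 4/3, 0, -4/15, …
Substitute x→r, Dx→(1/r')Dx; clear ⇒ L₀.
L = 4 + (4 + 24·x + 48·x^2 + 32·x^3)·Dx + (1 + 8·x + 24·x^2 + 32·x^3 + 16·x^4)·Dx^2  (order 2).
h: a_k = 0, -2, 4, -20/3, 8, -4/15, …
ICs: h(0) = 0, h′(0) = -2.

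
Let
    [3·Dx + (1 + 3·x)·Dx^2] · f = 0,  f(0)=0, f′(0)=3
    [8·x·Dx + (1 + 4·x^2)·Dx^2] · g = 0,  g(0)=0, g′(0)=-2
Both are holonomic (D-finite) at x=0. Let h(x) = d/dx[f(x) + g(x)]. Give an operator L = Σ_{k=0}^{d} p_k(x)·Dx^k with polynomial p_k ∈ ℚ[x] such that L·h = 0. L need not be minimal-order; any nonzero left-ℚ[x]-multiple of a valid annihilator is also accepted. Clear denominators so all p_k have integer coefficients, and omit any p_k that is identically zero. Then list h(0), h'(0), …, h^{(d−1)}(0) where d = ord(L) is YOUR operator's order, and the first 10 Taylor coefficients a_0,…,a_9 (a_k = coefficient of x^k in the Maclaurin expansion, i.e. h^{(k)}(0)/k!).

L = (-24 - 216·x + 288·x^2 + 288·x^3) + (-26 - 48·x - 120·x^2 + 576·x^3 + 576·x^4)·Dx + (-3 - x + 24·x^2 + 32·x^3 + 144·x^4 + 144·x^5)·Dx^2  (order 2).
h: a_k = 1, -9, 35, -81, 211, -729, 2315, -6561, 19171, -59049, …
ICs: h(0) = 1, h′(0) = -9.

f: a_k = 0, 3, -9/2, 9, -81/4, 243/5, -243/2, 2187/7, -6561/8, 2187, …
g: a_k = 0, -2, 0, 8/3, 0, -32/5, 0, 128/7, 0, -512/9, …
h₀=f+g: left-lcm gives L₀, ord ≤ 4.
h₀' ⇒ L via d/dx closure of L₀.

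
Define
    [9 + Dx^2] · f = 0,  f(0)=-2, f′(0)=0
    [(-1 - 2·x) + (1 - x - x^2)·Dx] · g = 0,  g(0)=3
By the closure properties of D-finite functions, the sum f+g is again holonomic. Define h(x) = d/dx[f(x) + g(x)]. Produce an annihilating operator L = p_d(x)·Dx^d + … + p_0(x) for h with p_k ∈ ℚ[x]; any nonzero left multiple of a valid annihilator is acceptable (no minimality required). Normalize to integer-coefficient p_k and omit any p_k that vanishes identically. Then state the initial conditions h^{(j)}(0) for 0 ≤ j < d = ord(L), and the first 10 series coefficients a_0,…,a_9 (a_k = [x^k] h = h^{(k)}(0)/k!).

f: a_k = -2, 0, 9, 0, -27/4, 0, 81/40, 0, -729/2240, 0, …
g: a_k = 3, 3, 6, 9, 15, 24, 39, 63, 102, 165, …
Weyl lclm of L_f,L_g ⇒ L₀ (ord ≤ 3).
Derive L from L₀ (diff closure).
L = (468 + 1026·x + 1170·x^2 + 450·x^3 + 630·x^4 + 486·x^5 + 162·x^6) + (-81 - 63·x + 252·x^2 + 45·x^3 - 90·x^4 + 153·x^5 + 189·x^6 + 54·x^7)·Dx + (52 + 114·x + 130·x^2 + 50·x^3 + 70·x^4 + 54·x^5 + 18·x^6)·Dx^2 + (-9 - 7·x + 28·x^2 + 5·x^3 - 10·x^4 + 17·x^5 + 21·x^6 + 6·x^7)·Dx^3  (order 3).
h: a_k = 3, 30, 27, 33, 120, 4923/20, 441, 227751/280, 1485, 5981529/2240, …
ICs: h(0) = 3, h′(0) = 30, h′′(0) = 54.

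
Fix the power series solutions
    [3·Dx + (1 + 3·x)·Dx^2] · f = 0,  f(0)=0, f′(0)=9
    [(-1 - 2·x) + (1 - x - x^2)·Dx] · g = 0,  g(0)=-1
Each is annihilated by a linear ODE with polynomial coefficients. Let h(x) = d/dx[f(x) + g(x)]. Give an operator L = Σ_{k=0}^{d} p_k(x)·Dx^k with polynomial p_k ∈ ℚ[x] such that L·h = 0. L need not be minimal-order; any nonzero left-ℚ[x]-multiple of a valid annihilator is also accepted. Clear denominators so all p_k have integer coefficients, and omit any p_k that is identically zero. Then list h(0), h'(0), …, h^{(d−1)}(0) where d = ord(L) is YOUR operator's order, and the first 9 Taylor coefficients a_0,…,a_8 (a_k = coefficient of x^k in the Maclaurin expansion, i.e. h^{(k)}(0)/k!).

f: a_k = 0, 9, -27/2, 27, -243/4, 729/5, -729/2, 6561/7, -19683/8, …
g: a_k = -1, -1, -2, -3, -5, -8, -13, -21, -34, …
L₀ := lclm(L_f,L_g); ord L₀ ≤ 2+1.
Differentiate: ansatz ord ≤ ord L₀ ⇒ L.
L = (-126 - 342·x - 468·x^2 - 180·x^3 - 108·x^4) + (-156·x - 576·x^2 - 672·x^3 - 378·x^4 - 180·x^5)·Dx + (7 + 35·x + 29·x^2 - 63·x^3 - 99·x^4 - 93·x^5 - 36·x^6)·Dx^2  (order 2).
h: a_k = 8, -31, 72, -263, 689, -2265, 6414, -19955, 58554, …
ICs: h(0) = 8, h′(0) = -31.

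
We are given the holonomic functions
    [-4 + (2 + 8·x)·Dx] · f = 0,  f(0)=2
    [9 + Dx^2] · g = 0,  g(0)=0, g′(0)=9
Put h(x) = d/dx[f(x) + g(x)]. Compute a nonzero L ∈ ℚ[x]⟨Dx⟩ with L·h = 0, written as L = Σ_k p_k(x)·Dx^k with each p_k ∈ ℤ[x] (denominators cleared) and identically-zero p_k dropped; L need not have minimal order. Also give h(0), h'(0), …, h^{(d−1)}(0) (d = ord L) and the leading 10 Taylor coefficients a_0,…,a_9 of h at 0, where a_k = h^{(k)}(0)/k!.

L = (-414 - 432·x - 864·x^2) + (-63 - 468·x - 1296·x^2 - 1728·x^3)·Dx + (-46 - 48·x - 96·x^2)·Dx^2 + (-7 - 52·x - 144·x^2 - 192·x^3)·Dx^3  (order 3).
h: a_k = 13, -8, -33/2, -80, 2483/8, -1008, 294951/80, -13728, 230636961/4480, -194480, …
ICs: h(0) = 13, h′(0) = -8, h′′(0) = -33.

f: a_k = 2, 4, -4, 8, -20, 56, -168, 528, -1716, 5720, …
g: a_k = 0, 9, 0, -27/2, 0, 243/40, 0, -729/560, 0, 729/4480, …
Weyl lclm of L_f,L_g ⇒ L₀ (ord ≤ 3).
Differentiate: ansatz ord ≤ ord L₀ ⇒ L.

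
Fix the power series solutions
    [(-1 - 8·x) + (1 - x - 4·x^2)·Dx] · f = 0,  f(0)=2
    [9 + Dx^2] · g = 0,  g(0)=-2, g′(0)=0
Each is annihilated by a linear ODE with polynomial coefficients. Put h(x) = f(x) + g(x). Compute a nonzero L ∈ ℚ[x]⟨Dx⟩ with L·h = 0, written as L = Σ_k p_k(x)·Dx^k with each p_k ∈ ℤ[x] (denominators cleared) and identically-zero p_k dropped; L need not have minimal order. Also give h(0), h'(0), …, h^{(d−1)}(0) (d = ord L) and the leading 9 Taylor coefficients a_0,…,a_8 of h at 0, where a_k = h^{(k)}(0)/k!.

L = (567 + 4806·x + 3321·x^2 + 9936·x^3 + 6480·x^4 + 10368·x^5) + (-171 + 117·x + 441·x^2 - 135·x^3 + 540·x^4 + 3888·x^5 + 5184·x^6)·Dx + (63 + 534·x + 369·x^2 + 1104·x^3 + 720·x^4 + 1152·x^5)·Dx^2 + (-19 + 13·x + 49·x^2 - 15·x^3 + 60·x^4 + 432·x^5 + 576·x^6)·Dx^3  (order 3).
h: a_k = 0, 2, 19, 18, 205/4, 130, 14561/40, 882, 5218471/2240, …
ICs: h(0) = 0, h′(0) = 2, h′′(0) = 38.

f: a_k = 2, 2, 10, 18, 58, 130, 362, 882, 2330, …
g: a_k = -2, 0, 9, 0, -27/4, 0, 81/40, 0, -729/2240, …
h₀=f+g: left-lcm gives L₀, ord ≤ 3.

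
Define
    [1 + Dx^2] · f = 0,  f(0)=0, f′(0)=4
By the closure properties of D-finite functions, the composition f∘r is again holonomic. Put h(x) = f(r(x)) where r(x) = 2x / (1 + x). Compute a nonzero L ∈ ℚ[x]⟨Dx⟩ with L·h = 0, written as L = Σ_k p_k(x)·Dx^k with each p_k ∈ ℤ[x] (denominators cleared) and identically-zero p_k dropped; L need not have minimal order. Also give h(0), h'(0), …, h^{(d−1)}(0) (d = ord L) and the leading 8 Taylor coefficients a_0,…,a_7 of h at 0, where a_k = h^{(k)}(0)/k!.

f: a_k = 0, 4, 0, -2/3, 0, 1/30, 0, -1/1260, …
f∘r: x↦r, Dx↦Dx/r' in L_f ⇒ L₀.
L = 4 + (2 + 6·x + 6·x^2 + 2·x^3)·Dx + (1 + 4·x + 6·x^2 + 4·x^3 + x^4)·Dx^2  (order 2).
h: a_k = 0, 8, -8, 8/3, 8, -344/15, 40, -17672/315, …
ICs: h(0) = 0, h′(0) = 8.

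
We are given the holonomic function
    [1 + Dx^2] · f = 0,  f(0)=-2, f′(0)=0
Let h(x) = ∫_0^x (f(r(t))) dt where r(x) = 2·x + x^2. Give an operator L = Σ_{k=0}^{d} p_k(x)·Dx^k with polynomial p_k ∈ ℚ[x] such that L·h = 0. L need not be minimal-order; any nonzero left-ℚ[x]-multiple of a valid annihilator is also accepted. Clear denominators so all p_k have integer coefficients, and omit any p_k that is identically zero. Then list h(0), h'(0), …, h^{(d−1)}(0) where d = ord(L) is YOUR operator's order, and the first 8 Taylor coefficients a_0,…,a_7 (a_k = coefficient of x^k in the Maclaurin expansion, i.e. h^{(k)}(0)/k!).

L = (4 + 12·x + 12·x^2 + 4·x^3)·Dx - Dx^2 + (1 + x)·Dx^3  (order 3).
h: a_k = 0, -2, 0, 4/3, 1, -1/15, -4/9, -82/315, …
ICs: h(0) = 0, h′(0) = -2, h′′(0) = 0.

f: a_k = -2, 0, 1, 0, -1/12, 0, 1/360, 0, …
Substitute x→r, Dx→(1/r')Dx; clear ⇒ L₀.
h=∫₀ˣh₀: take L = L₀·Dx.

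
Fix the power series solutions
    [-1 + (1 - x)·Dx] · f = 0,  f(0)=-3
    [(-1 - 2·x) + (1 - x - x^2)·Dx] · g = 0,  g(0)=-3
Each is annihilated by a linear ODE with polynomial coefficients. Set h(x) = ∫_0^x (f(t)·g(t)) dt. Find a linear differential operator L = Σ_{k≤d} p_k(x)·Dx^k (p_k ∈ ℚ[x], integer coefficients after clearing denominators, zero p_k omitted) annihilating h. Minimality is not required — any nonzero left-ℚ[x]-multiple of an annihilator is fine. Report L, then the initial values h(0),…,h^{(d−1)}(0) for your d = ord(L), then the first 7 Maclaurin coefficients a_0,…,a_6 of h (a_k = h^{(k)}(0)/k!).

f: a_k = -3, -3, -3, -3, -3, -3, -3, …
g: a_k = -3, -3, -6, -9, -15, -24, -39, …
L₀ := L_f ⊗_s L_g (sym. prod.), ord ≤ 1.
∫: right-multiply L₀ by Dx.
L = (-2 + 3·x^2)·Dx + (1 - 2·x + x^3)·Dx^2  (order 2).
h: a_k = 0, 9, 9, 12, 63/4, 108/5, 30, …
ICs: h(0) = 0, h′(0) = 9.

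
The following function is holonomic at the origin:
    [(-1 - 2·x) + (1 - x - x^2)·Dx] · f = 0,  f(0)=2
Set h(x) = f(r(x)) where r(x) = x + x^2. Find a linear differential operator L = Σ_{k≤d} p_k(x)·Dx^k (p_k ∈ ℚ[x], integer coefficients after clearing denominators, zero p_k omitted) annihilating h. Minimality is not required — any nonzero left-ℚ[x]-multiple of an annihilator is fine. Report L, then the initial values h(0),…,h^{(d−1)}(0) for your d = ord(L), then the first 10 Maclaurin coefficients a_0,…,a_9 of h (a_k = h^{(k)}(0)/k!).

f: a_k = 2, 2, 4, 6, 10, 16, 26, 42, 68, 110, …
L₀ from L_f via x↦r, Dx↦r'^{-1}Dx.
L = (1 + 4·x + 6·x^2 + 4·x^3) + (-1 + x + 2·x^2 + 2·x^3 + x^4)·Dx  (order 1).
h: a_k = 2, 2, 6, 14, 32, 74, 172, 398, 922, 2136, …
ICs: h(0) = 2.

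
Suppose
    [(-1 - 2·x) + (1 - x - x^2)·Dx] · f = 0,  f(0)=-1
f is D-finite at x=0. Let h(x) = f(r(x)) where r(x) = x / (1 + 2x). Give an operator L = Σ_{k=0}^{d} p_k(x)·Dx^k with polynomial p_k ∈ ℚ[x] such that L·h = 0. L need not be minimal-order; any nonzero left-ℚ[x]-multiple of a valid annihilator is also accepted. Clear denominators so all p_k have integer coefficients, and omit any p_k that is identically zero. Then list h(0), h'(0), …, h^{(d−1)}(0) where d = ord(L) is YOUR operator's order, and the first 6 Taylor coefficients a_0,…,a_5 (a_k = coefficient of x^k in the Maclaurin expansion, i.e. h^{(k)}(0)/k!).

f: a_k = -1, -1, -2, -3, -5, -8, …
h₀=f(r): pull back L_f along r ⇒ L₀.
L = (-1 - 4·x) + (1 + 5·x + 7·x^2 + 2·x^3)·Dx  (order 1).
h: a_k = -1, -1, 0, 1, -3, 8, …
ICs: h(0) = -1.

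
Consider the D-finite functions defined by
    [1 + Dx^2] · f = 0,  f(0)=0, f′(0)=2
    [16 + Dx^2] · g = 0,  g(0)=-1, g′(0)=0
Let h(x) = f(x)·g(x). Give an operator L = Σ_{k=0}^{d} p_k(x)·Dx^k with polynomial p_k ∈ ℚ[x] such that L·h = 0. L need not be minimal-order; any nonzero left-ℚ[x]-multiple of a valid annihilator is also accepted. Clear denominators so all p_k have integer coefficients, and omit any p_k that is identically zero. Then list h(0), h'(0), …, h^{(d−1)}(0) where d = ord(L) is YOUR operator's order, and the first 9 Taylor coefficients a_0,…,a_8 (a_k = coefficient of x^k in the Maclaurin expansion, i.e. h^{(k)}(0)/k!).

f: a_k = 0, 2, 0, -1/3, 0, 1/60, 0, -1/2520, 0, …
g: a_k = -1, 0, 8, 0, -32/3, 0, 256/45, 0, -512/315, …
Sym-product of L_f,L_g gives L₀ (≤ ord 4).
L = 225 + 34·Dx^2 + Dx^4  (order 4).
h: a_k = 0, -2, 0, 49/3, 0, -1441/60, 0, 37969/2520, 0, …
ICs: h(0) = 0, h′(0) = -2, h′′(0) = 0, h′′′(0) = 98.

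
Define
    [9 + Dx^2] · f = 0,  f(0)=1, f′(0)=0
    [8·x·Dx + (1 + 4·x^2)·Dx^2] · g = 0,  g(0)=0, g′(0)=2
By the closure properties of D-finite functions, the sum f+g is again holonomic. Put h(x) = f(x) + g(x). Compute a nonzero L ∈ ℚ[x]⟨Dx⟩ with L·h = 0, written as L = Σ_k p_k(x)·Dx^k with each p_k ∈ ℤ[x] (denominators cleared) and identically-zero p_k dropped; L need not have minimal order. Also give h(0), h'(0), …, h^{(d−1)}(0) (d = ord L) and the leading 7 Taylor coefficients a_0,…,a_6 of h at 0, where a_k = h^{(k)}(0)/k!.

f: a_k = 1, 0, -9/2, 0, 27/8, 0, -81/80, …
g: a_k = 0, 2, 0, -8/3, 0, 32/5, 0, …
Sum ⇒ L₀ = lclm(L_f,L_g) in ℚ(x)⟨Dx⟩.
L = (-2808·x + 19008·x^3 + 10368·x^5)·Dx + (9 + 1548·x^2 + 7344·x^4 + 5184·x^6)·Dx^2 + (-312·x + 2112·x^3 + 1152·x^5)·Dx^3 + (1 + 172·x^2 + 816·x^4 + 576·x^6)·Dx^4  (order 4).
h: a_k = 1, 2, -9/2, -8/3, 27/8, 32/5, -81/80, …
ICs: h(0) = 1, h′(0) = 2, h′′(0) = -9, h′′′(0) = -16.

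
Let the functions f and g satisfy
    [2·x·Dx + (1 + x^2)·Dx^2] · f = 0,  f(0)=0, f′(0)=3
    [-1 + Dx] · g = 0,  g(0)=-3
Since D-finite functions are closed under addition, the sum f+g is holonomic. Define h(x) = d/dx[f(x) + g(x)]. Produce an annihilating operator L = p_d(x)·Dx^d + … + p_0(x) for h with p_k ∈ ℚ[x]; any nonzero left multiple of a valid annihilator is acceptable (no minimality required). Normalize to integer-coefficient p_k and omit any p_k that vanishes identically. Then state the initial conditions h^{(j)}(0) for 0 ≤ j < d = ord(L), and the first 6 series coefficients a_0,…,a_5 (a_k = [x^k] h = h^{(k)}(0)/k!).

f: a_k = 0, 3, 0, -1, 0, 3/5, …
g: a_k = -3, -3, -3/2, -1/2, -1/8, -1/40, …
Sum ⇒ L₀ = lclm(L_f,L_g) in ℚ(x)⟨Dx⟩.
h=h₀': d/dx-closure on L₀ ⇒ L.
L = (2 - 4·x - 2·x^2) + (-3 + 3·x + x^2 - x^3)·Dx + (1 + x + x^2 + x^3)·Dx^2  (order 2).
h: a_k = 0, -3, -9/2, -1/2, 23/8, -1/40, …
ICs: h(0) = 0, h′(0) = -3.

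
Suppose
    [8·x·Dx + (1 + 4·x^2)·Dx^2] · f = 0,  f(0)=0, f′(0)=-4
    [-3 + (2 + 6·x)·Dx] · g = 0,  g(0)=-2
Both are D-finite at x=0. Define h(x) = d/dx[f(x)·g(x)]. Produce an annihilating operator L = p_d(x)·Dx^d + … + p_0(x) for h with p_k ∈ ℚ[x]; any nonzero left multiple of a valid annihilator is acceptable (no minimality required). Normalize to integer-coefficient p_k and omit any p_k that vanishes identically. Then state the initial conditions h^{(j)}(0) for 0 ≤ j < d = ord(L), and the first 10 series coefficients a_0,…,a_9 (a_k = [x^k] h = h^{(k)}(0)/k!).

L = (15 + 1440·x + 1656·x^2 - 3456·x^3 - 1296·x^4) + (172 + 1188·x + 3552·x^2 + 1152·x^3 - 12096·x^4 - 5184·x^5)·Dx + (36 + 152·x + 36·x^2 - 256·x^3 - 864·x^4 - 3456·x^5 - 1728·x^6)·Dx^2  (order 2).
h: a_k = 8, 24, -59, -10, 983/16, 35307/80, -841319/640, 1294977/1120, -77121523/28672, 1488121321/86016, …
ICs: h(0) = 8, h′(0) = 24.

f: a_k = 0, -4, 0, 16/3, 0, -64/5, 0, 256/7, 0, -1024/9, …
g: a_k = -2, -3, 9/4, -27/8, 405/64, -1701/128, 15309/512, -72171/1024, 2814669/16384, -14073345/32768, …
h₀=f·g: eliminate ⇒ L₀, order ≤ 2·1.
h₀' ⇒ L via d/dx closure of L₀.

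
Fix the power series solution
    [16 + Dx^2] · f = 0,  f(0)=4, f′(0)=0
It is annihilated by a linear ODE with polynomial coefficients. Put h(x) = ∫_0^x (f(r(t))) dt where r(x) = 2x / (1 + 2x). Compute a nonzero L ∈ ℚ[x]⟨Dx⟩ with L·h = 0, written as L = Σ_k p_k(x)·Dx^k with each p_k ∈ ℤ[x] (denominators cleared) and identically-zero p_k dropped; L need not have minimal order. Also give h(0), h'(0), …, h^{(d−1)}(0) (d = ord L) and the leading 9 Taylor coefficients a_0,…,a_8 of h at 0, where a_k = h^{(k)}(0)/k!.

L = 64·Dx + (4 + 24·x + 48·x^2 + 32·x^3)·Dx^2 + (1 + 8·x + 24·x^2 + 32·x^3 + 16·x^4)·Dx^3  (order 3).
h: a_k = 0, 4, 0, -128/3, 128, -512/3, -2048/9, 100352/45, -41984/5, …
ICs: h(0) = 0, h′(0) = 4, h′′(0) = 0.

f: a_k = 4, 0, -32, 0, 128/3, 0, -1024/45, 0, 2048/315, …
h₀=f(r): pull back L_f along r ⇒ L₀.
h=∫₀ˣh₀: take L = L₀·Dx.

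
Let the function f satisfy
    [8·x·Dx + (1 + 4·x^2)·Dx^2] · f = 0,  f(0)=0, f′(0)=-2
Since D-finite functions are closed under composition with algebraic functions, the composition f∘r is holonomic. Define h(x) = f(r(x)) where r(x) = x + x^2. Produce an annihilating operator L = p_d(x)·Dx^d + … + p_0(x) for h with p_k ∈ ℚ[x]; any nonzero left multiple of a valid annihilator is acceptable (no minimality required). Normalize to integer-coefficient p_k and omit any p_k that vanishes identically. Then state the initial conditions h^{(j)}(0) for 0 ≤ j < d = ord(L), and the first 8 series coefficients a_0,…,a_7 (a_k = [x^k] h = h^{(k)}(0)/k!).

L = (-2 + 8·x + 32·x^2 + 48·x^3 + 24·x^4)·Dx + (1 + 2·x + 4·x^2 + 16·x^3 + 20·x^4 + 8·x^5)·Dx^2  (order 2).
h: a_k = 0, -2, -2, 8/3, 8, 8/5, -88/3, -320/7, …
ICs: h(0) = 0, h′(0) = -2.

f: a_k = 0, -2, 0, 8/3, 0, -32/5, 0, 128/7, …
L₀ from L_f via x↦r, Dx↦r'^{-1}Dx.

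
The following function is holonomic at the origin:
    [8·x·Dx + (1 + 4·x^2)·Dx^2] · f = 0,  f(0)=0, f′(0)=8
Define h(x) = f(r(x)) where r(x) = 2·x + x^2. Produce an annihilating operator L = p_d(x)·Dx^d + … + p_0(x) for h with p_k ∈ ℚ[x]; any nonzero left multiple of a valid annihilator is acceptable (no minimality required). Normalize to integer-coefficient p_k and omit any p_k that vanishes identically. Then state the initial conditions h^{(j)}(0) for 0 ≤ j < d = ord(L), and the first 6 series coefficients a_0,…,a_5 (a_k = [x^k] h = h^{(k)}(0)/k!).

f: a_k = 0, 8, 0, -32/3, 0, 128/5, …
Substitute x→r, Dx→(1/r')Dx; clear ⇒ L₀.
L = (-1 + 32·x + 64·x^2 + 48·x^3 + 12·x^4)·Dx + (1 + x + 16·x^2 + 32·x^3 + 20·x^4 + 4·x^5)·Dx^2  (order 2).
h: a_k = 0, 16, 8, -256/3, -128, 3776/5, …
ICs: h(0) = 0, h′(0) = 16.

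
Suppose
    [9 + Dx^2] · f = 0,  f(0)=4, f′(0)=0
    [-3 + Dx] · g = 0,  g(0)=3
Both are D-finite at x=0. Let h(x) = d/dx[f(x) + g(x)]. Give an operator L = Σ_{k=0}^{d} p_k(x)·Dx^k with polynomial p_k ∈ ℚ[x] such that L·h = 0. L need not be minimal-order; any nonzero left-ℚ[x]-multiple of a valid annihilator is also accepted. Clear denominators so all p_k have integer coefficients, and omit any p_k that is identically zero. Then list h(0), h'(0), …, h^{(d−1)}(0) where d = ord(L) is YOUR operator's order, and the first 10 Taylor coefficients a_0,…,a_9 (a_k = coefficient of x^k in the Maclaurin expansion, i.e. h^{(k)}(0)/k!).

L = 27 - 9·Dx + 3·Dx^2 - Dx^3  (order 3).
h: a_k = 9, -9, 81/2, 189/2, 243/8, -243/40, 729/80, 729/80, 6561/4480, -729/4480, …
ICs: h(0) = 9, h′(0) = -9, h′′(0) = 81.

f: a_k = 4, 0, -18, 0, 27/2, 0, -81/20, 0, 729/1120, 0, …
g: a_k = 3, 9, 27/2, 27/2, 81/8, 243/40, 243/80, 729/560, 2187/4480, 729/4480, …
L₀ := lclm(L_f,L_g); ord L₀ ≤ 2+1.
Differentiate: ansatz ord ≤ ord L₀ ⇒ L.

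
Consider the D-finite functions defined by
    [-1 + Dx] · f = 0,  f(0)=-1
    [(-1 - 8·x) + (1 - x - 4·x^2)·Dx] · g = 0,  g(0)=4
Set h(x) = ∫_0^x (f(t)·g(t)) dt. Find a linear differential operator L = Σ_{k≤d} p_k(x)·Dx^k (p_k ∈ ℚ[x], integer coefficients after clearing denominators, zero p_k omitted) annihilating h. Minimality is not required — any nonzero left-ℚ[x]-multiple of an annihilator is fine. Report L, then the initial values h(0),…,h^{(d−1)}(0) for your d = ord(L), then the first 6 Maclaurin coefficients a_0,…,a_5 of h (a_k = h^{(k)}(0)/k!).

f: a_k = -1, -1, -1/2, -1/6, -1/24, -1/120, …
g: a_k = 4, 4, 20, 36, 116, 260, …
h₀=f·g: eliminate ⇒ L₀, order ≤ 1·1.
h=∫h₀ ⇒ L = L₀·Dx.
L = (2 + 7·x - 4·x^2)·Dx + (-1 + x + 4·x^2)·Dx^2  (order 2).
h: a_k = 0, -4, -4, -26/3, -44/3, -977/30, …
ICs: h(0) = 0, h′(0) = -4.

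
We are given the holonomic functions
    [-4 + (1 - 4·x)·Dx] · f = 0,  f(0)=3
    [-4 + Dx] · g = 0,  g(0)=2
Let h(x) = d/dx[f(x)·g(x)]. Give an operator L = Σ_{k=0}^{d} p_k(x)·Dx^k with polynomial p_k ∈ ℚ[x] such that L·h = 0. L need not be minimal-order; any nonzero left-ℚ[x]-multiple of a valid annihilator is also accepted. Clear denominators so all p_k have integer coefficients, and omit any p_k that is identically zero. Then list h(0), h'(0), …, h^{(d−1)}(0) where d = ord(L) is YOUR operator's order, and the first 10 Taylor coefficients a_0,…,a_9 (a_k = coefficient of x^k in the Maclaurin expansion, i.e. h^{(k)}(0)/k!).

L = (10 - 32·x + 32·x^2) + (-1 + 6·x - 8·x^2)·Dx  (order 1).
h: a_k = 48, 480, 3072, 16640, 83456, 2003968/5, 5611520/3, 897851392/105, 808067072/21, 161613430784/945, …
ICs: h(0) = 48.

f: a_k = 3, 12, 48, 192, 768, 3072, 12288, 49152, 196608, 786432, …
g: a_k = 2, 8, 16, 64/3, 64/3, 256/15, 512/45, 2048/315, 1024/315, 4096/2835, …
h₀=f·g: eliminate ⇒ L₀, order ≤ 1·1.
Derive L from L₀ (diff closure).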